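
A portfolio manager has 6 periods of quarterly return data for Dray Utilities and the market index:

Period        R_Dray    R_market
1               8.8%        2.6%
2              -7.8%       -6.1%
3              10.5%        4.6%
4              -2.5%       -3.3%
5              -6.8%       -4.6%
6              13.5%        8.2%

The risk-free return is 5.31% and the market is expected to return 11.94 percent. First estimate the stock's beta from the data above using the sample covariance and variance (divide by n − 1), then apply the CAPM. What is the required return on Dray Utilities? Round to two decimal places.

16.03%

Mean R_i = (8.8 − 7.8 + 10.5 − 2.5 − 6.8 + 13.5) / 6 = 2.6167%
Mean R_m = (2.6 − 6.1 + 4.6 − 3.3 − 4.6 + 8.2) / 6 = 0.2333%
Σ(R_i − R̄_i)(R_m − R̄_m) = 265.3267  ⇒  Cov = 265.3267 / 5 = 53.0653
Σ(R_m − R̄_m)² = 164.0933  ⇒  Var(R_m) = 164.0933 / 5 = 32.8187
β = Cov / Var(R_m) = 53.0653 / 32.8187 = 1.6169
MRP = 11.94% − 5.31% = 6.63%
E(R) = R_f + β × MRP = 5.31% + 1.6169 × 6.63% = 16.03%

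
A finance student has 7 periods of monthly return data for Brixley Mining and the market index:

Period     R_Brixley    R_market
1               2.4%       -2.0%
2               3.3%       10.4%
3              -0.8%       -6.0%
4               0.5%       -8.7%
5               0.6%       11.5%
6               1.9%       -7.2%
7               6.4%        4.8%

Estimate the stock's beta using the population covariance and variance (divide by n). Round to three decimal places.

Mean R_i = (2.4 + 3.3 − 0.8 + 0.5 + 0.6 + 1.9 + 6.4) / 7 = 2.0429%
Mean R_m = (-2.0 + 10.4 − 6.0 − 8.7 + 11.5 − 7.2 + 4.8) / 7 = 0.4000%
Σ(R_i − R̄_i)(R_m − R̄_m) = 48.1900  ⇒  Cov = 48.1900 / 7 = 6.8843
Σ(R_m − R̄_m)² = 429.8600  ⇒  Var(R_m) = 429.8600 / 7 = 61.4086
β = Cov / Var(R_m) = 6.8843 / 61.4086 = 0.1121

0.112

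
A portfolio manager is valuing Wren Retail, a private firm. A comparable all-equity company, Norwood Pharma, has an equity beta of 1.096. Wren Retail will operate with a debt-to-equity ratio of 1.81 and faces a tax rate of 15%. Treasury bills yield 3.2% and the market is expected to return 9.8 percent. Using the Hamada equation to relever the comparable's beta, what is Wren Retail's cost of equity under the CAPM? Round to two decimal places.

β_L = β_U × [1 + (1 − t)(D/E)] = 1.096 × [1 + (1 − 0.15) × 1.81]
    = 1.096 × [1 + 0.85 × 1.81] = 1.096 × 2.5385 = 2.7822
MRP = 9.8% − 3.2% = 6.60%
E(R) = R_f + β_L × MRP = 3.2% + 2.7822 × 6.6% = 21.56%

21.56%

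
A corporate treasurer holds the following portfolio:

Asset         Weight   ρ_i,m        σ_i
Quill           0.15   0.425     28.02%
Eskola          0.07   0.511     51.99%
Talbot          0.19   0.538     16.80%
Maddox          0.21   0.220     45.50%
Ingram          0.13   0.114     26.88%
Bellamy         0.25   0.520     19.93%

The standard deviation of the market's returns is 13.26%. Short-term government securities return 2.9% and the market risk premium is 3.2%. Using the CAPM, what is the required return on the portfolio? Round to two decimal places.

5.42%

β_Quill = 0.425 × 28.02% / 13.26% = 0.8981
β_Eskola = 0.511 × 51.99% / 13.26% = 2.0035
β_Talbot = 0.538 × 16.80% / 13.26% = 0.6816
β_Maddox = 0.220 × 45.50% / 13.26% = 0.7549
β_Ingram = 0.114 × 26.88% / 13.26% = 0.2311
β_Bellamy = 0.520 × 19.93% / 13.26% = 0.7816
β_P = Σ w_i β_i = 0.15×0.8981 + 0.07×2.0035 + 0.19×0.6816 + 0.21×0.7549 + 0.13×0.2311 + 0.25×0.7816 = 0.7884
E(R_P) = R_f + β_P × MRP = 2.9% + 0.7884 × 3.2% = 5.42%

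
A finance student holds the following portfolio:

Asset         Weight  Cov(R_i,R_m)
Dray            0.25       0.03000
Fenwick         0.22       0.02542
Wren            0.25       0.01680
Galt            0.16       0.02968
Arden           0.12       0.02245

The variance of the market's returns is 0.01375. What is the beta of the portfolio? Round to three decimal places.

β_Dray = 0.03000 / 0.01375 = 2.1818
β_Fenwick = 0.02542 / 0.01375 = 1.8487
β_Wren = 0.01680 / 0.01375 = 1.2218
β_Galt = 0.02968 / 0.01375 = 2.1585
β_Arden = 0.02245 / 0.01375 = 1.6327
β_P = Σ w_i β_i = 0.25×2.1818 + 0.22×1.8487 + 0.25×1.2218 + 0.16×2.1585 + 0.12×1.6327 = 1.7989

1.799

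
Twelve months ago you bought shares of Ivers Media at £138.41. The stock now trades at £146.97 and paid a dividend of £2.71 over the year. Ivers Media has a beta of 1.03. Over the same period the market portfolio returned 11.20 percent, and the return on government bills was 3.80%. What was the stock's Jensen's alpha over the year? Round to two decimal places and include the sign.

Realised HPR = (P1 + D1 − P0) / P0 = (146.97 + 2.71 − 138.41) / 138.41 = 11.27 / 138.41 = 8.1425%
MRP = 11.20% − 3.80% = 7.40%
CAPM required = R_f + β·MRP = 3.80% + 1.03 × 7.40% = 11.4220%
α = realised − required = 8.1425% − 11.4220% = -3.28%

-3.28%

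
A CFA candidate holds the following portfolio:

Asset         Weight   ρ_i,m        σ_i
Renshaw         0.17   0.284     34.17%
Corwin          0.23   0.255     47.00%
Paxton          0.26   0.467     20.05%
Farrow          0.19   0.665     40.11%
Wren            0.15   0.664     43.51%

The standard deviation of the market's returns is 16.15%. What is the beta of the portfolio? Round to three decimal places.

1.006

β_Renshaw = 0.284 × 34.17% / 16.15% = 0.6009
β_Corwin = 0.255 × 47.00% / 16.15% = 0.7421
β_Paxton = 0.467 × 20.05% / 16.15% = 0.5798
β_Farrow = 0.665 × 40.11% / 16.15% = 1.6516
β_Wren = 0.664 × 43.51% / 16.15% = 1.7889
β_P = Σ w_i β_i = 0.17×0.6009 + 0.23×0.7421 + 0.26×0.5798 + 0.19×1.6516 + 0.15×1.7889 = 1.0057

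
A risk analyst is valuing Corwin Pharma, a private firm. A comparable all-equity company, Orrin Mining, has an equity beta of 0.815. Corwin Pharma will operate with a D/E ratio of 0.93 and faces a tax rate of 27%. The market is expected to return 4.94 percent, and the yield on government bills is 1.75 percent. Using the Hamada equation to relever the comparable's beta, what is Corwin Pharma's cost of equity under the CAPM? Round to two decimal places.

β_L = β_U × [1 + (1 − t)(D/E)] = 0.815 × [1 + (1 − 0.27) × 0.93]
    = 0.815 × [1 + 0.73 × 0.93] = 0.815 × 1.6789 = 1.3683
MRP = 4.94% − 1.75% = 3.19%
E(R) = R_f + β_L × MRP = 1.75% + 1.3683 × 3.19% = 6.11%

6.11%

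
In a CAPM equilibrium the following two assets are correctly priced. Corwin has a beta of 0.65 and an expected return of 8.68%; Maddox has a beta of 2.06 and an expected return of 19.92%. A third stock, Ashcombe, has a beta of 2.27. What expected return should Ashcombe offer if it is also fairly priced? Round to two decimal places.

MRP (SML slope) = (19.92% − 8.68%) / (2.06 − 0.65) = 11.24% / 1.41 = 7.9716%
R_f (intercept) = 8.68% − 0.65 × 7.9716% = 3.4985%
E(R_Ashcombe) = R_f + β × MRP = 3.4985% + 2.27 × 7.9716% = 21.59%

21.59%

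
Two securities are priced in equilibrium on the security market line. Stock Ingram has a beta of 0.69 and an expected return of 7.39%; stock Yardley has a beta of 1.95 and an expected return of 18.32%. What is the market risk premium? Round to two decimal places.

Both satisfy E(R) = R_f + β·MRP, so the slope of the SML is
MRP = (18.32% − 7.39%) / (1.95 − 0.69) = 10.93% / 1.26 = 8.6746%

8.67%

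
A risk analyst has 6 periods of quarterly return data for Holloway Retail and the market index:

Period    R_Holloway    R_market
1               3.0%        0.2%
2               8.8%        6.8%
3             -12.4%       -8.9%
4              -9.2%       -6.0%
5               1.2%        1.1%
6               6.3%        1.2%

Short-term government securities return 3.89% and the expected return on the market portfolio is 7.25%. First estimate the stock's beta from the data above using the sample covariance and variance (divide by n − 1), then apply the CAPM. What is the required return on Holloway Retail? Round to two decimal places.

Mean R_i = (3.0 + 8.8 − 12.4 − 9.2 + 1.2 + 6.3) / 6 = -0.3833%
Mean R_m = (0.2 + 6.8 − 8.9 − 6.0 + 1.1 + 1.2) / 6 = -0.9333%
Σ(R_i − R̄_i)(R_m − R̄_m) = 232.7333  ⇒  Cov = 232.7333 / 5 = 46.5467
Σ(R_m − R̄_m)² = 158.9133  ⇒  Var(R_m) = 158.9133 / 5 = 31.7827
β = Cov / Var(R_m) = 46.5467 / 31.7827 = 1.4645
MRP = 7.25% − 3.89% = 3.36%
E(R) = R_f + β × MRP = 3.89% + 1.4645 × 3.36% = 8.81%

8.81%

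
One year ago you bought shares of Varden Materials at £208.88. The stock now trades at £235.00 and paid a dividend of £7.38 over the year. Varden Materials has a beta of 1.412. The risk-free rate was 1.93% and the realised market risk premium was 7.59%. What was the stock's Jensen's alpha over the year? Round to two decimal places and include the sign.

+3.39%

Realised HPR = (P1 + D1 − P0) / P0 = (235.00 + 7.38 − 208.88) / 208.88 = 33.50 / 208.88 = 16.0379%
CAPM required = R_f + β·MRP = 1.93% + 1.412 × 7.59% = 12.64708%
α = realised − required = 16.0379% − 12.64708% = +3.39%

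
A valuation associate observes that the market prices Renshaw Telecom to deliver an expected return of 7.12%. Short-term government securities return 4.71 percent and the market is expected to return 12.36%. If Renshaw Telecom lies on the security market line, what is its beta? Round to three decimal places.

0.315

MRP = 12.36% − 4.71% = 7.65%
β = (E(R) − R_f) / MRP = (7.12% − 4.71%) / 7.65% = 2.41% / 7.65% = 0.315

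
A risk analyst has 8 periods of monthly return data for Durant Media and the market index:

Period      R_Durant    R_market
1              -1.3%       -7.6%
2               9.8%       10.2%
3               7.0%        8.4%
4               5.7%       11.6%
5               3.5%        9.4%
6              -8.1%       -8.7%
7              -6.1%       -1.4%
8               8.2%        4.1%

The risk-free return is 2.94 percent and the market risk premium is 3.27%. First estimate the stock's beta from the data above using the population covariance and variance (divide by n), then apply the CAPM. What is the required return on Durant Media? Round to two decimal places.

Mean R_i = (-1.3 + 9.8 + 7.0 + 5.7 + 3.5 − 8.1 − 6.1 + 8.2) / 8 = 2.3375%
Mean R_m = (-7.6 + 10.2 + 8.4 + 11.6 + 9.4 − 8.7 − 1.4 + 4.1) / 8 = 3.2500%
Σ(R_i − R̄_i)(R_m − R̄_m) = 319.5150  ⇒  Cov = 319.5150 / 8 = 39.9394
Σ(R_m − R̄_m)² = 465.2400  ⇒  Var(R_m) = 465.2400 / 8 = 58.1550
β = Cov / Var(R_m) = 39.9394 / 58.1550 = 0.6868
E(R) = R_f + β × MRP = 2.94% + 0.6868 × 3.27% = 5.19%

5.19%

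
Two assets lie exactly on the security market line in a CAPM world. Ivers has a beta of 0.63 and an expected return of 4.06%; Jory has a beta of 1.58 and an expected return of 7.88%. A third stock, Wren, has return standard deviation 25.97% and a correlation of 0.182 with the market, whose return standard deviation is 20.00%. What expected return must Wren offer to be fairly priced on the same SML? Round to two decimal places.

MRP = (7.88% − 4.06%) / (1.58 − 0.63) = 4.0211%
R_f = 4.06% − 0.63 × 4.0211% = 1.5267%
β_Wren = ρ·σ_i/σ_m = 0.182 × 25.97 / 20.00 = 0.2363
E(R_Wren) = R_f + β × MRP = 1.5267% + 0.2363 × 4.0211% = 2.48%

2.48%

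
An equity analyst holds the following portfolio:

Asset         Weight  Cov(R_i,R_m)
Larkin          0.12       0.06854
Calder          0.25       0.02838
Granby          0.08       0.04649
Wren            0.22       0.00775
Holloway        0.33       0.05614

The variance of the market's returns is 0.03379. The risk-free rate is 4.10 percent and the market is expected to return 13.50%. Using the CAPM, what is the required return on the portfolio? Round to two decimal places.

15.02%

β_Larkin = 0.06854 / 0.03379 = 2.0284
β_Calder = 0.02838 / 0.03379 = 0.8399
β_Granby = 0.04649 / 0.03379 = 1.3759
β_Wren = 0.00775 / 0.03379 = 0.2294
β_Holloway = 0.05614 / 0.03379 = 1.6614
β_P = Σ w_i β_i = 0.12×2.0284 + 0.25×0.8399 + 0.08×1.3759 + 0.22×0.2294 + 0.33×1.6614 = 1.1622
MRP = 13.50% − 4.10% = 9.40%
E(R_P) = R_f + β_P × MRP = 4.10% + 1.1622 × 9.40% = 15.02%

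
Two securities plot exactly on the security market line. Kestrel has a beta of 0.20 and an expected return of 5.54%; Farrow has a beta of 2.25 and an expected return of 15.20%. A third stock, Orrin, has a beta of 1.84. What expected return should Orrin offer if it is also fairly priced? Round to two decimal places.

MRP (SML slope) = (15.20% − 5.54%) / (2.25 − 0.20) = 9.66% / 2.05 = 4.7122%
R_f (intercept) = 5.54% − 0.20 × 4.7122% = 4.5976%
E(R_Orrin) = R_f + β × MRP = 4.5976% + 1.84 × 4.7122% = 13.27%

13.27%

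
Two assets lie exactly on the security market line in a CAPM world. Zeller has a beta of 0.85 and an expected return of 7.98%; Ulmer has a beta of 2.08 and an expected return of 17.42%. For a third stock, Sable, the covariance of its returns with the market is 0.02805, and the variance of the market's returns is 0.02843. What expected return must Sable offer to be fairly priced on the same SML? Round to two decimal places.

9.03%

MRP = (17.42% − 7.98%) / (2.08 − 0.85) = 7.6748%
R_f = 7.98% − 0.85 × 7.6748% = 1.4564%
β_Sable = Cov / Var(R_m) = 0.02805 / 0.02843 = 0.9866
E(R_Sable) = R_f + β × MRP = 1.4564% + 0.9866 × 7.6748% = 9.03%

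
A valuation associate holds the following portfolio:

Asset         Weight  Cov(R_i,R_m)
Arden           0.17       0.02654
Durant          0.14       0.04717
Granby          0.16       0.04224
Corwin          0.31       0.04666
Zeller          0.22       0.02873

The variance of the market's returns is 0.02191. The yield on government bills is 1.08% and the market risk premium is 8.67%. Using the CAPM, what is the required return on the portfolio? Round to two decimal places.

16.38%

β_Arden = 0.02654 / 0.02191 = 1.2113
β_Durant = 0.04717 / 0.02191 = 2.1529
β_Granby = 0.04224 / 0.02191 = 1.9279
β_Corwin = 0.04666 / 0.02191 = 2.1296
β_Zeller = 0.02873 / 0.02191 = 1.3113
β_P = Σ w_i β_i = 0.17×1.2113 + 0.14×2.1529 + 0.16×1.9279 + 0.31×2.1296 + 0.22×1.3113 = 1.7645
E(R_P) = R_f + β_P × MRP = 1.08% + 1.7645 × 8.67% = 16.38%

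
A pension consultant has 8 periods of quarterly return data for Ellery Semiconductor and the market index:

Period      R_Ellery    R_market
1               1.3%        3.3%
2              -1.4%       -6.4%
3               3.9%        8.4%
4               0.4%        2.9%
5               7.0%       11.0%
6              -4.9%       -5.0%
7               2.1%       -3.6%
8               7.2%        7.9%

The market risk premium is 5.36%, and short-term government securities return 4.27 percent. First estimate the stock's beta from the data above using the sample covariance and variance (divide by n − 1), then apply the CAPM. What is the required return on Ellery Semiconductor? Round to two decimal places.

Mean R_i = (1.3 − 1.4 + 3.9 + 0.4 + 7.0 − 4.9 + 2.1 + 7.2) / 8 = 1.9500%
Mean R_m = (3.3 − 6.4 + 8.4 + 2.9 + 11.0 − 5.0 − 3.6 + 7.9) / 8 = 2.3125%
Σ(R_i − R̄_i)(R_m − R̄_m) = 161.9150  ⇒  Cov = 161.9150 / 7 = 23.1307
Σ(R_m − R̄_m)² = 309.4088  ⇒  Var(R_m) = 309.4088 / 7 = 44.2013
β = Cov / Var(R_m) = 23.1307 / 44.2013 = 0.5233
E(R) = R_f + β × MRP = 4.27% + 0.5233 × 5.36% = 7.07%

7.07%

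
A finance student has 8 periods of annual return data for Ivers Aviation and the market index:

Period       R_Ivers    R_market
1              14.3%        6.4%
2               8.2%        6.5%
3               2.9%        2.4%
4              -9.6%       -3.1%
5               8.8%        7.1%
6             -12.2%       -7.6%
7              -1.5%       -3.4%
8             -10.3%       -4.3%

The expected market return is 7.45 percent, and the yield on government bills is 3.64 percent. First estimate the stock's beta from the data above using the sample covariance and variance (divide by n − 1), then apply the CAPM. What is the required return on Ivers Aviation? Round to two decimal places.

9.90%

Mean R_i = (14.3 + 8.2 + 2.9 − 9.6 + 8.8 − 12.2 − 1.5 − 10.3) / 8 = 0.0750%
Mean R_m = (6.4 + 6.5 + 2.4 − 3.1 + 7.1 − 7.6 − 3.4 − 4.3) / 8 = 0.5000%
Σ(R_i − R̄_i)(R_m − R̄_m) = 385.8300  ⇒  Cov = 385.8300 / 7 = 55.1186
Σ(R_m − R̄_m)² = 234.8000  ⇒  Var(R_m) = 234.8000 / 7 = 33.5429
β = Cov / Var(R_m) = 55.1186 / 33.5429 = 1.6432
MRP = 7.45% − 3.64% = 3.81%
E(R) = R_f + β × MRP = 3.64% + 1.6432 × 3.81% = 9.90%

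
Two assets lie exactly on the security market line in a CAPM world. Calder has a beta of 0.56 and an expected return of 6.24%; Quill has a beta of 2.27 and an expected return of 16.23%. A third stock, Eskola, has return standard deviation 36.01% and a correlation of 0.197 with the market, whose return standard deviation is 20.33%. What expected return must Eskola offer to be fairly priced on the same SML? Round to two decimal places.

MRP = (16.23% − 6.24%) / (2.27 − 0.56) = 5.8421%
R_f = 6.24% − 0.56 × 5.8421% = 2.9684%
β_Eskola = ρ·σ_i/σ_m = 0.197 × 36.01 / 20.33 = 0.3489
E(R_Eskola) = R_f + β × MRP = 2.9684% + 0.3489 × 5.8421% = 5.01%

5.01%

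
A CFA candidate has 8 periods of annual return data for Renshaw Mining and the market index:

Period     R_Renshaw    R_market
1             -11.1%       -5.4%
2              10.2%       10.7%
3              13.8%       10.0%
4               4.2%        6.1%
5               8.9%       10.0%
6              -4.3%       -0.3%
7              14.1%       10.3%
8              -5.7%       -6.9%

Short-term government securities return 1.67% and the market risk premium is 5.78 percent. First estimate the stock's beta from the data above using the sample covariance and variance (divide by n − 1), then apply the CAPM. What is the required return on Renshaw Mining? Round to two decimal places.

Mean R_i = (-11.1 + 10.2 + 13.8 + 4.2 + 8.9 − 4.3 + 14.1 − 5.7) / 8 = 3.7625%
Mean R_m = (-5.4 + 10.7 + 10.0 + 6.1 + 10.0 − 0.3 + 10.3 − 6.9) / 8 = 4.3125%
Σ(R_i − R̄_i)(R_m − R̄_m) = 477.7438  ⇒  Cov = 477.7438 / 7 = 68.2491
Σ(R_m − R̄_m)² = 385.8688  ⇒  Var(R_m) = 385.8688 / 7 = 55.1241
β = Cov / Var(R_m) = 68.2491 / 55.1241 = 1.2381
E(R) = R_f + β × MRP = 1.67% + 1.2381 × 5.78% = 8.83%

8.83%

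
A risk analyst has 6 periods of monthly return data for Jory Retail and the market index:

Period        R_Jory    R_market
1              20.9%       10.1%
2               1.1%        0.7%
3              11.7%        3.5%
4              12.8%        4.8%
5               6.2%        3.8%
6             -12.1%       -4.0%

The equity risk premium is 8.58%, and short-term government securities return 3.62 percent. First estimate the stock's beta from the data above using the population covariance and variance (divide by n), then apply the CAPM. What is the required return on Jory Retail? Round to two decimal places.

24.01%

Mean R_i = (20.9 + 1.1 + 11.7 + 12.8 + 6.2 − 12.1) / 6 = 6.7667%
Mean R_m = (10.1 + 0.7 + 3.5 + 4.8 + 3.8 − 4.0) / 6 = 3.1500%
Σ(R_i − R̄_i)(R_m − R̄_m) = 258.3200  ⇒  Cov = 258.3200 / 6 = 43.0533
Σ(R_m − R̄_m)² = 108.6950  ⇒  Var(R_m) = 108.6950 / 6 = 18.1158
β = Cov / Var(R_m) = 43.0533 / 18.1158 = 2.3766
E(R) = R_f + β × MRP = 3.62% + 2.3766 × 8.58% = 24.01%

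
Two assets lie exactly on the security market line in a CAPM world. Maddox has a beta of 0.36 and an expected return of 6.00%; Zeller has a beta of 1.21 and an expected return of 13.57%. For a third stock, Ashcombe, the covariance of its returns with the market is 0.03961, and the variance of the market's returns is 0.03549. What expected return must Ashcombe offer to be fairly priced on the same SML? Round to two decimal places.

MRP = (13.57% − 6.00%) / (1.21 − 0.36) = 8.9059%
R_f = 6.00% − 0.36 × 8.9059% = 2.7939%
β_Ashcombe = Cov / Var(R_m) = 0.03961 / 0.03549 = 1.1161
E(R_Ashcombe) = R_f + β × MRP = 2.7939% + 1.1161 × 8.9059% = 12.73%

12.73%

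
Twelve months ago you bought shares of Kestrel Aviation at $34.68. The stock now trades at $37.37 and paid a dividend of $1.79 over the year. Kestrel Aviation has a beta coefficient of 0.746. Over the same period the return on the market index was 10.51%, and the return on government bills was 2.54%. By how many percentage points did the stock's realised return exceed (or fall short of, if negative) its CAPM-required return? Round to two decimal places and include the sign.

Realised HPR = (P1 + D1 − P0) / P0 = (37.37 + 1.79 − 34.68) / 34.68 = 4.48 / 34.68 = 12.9181%
MRP = 10.51% − 2.54% = 7.97%
CAPM required = R_f + β·MRP = 2.54% + 0.746 × 7.97% = 8.48562%
α = realised − required = 12.9181% − 8.48562% = +4.43%

+4.43%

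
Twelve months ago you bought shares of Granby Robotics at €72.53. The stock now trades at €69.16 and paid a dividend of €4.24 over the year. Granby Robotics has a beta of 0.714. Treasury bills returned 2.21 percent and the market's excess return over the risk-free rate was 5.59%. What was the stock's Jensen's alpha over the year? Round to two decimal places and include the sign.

Realised HPR = (P1 + D1 − P0) / P0 = (69.16 + 4.24 − 72.53) / 72.53 = 0.87 / 72.53 = 1.1995%
CAPM required = R_f + β·MRP = 2.21% + 0.714 × 5.59% = 6.20126%
α = realised − required = 1.1995% − 6.20126% = -5.00%

-5.00%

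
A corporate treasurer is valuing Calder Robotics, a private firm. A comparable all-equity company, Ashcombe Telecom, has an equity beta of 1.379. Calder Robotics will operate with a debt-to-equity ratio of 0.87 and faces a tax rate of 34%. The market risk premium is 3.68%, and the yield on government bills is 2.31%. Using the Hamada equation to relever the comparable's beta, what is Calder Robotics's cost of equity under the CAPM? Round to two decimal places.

β_L = β_U × [1 + (1 − t)(D/E)] = 1.379 × [1 + (1 − 0.34) × 0.87]
    = 1.379 × [1 + 0.66 × 0.87] = 1.379 × 1.5742 = 2.1708
E(R) = R_f + β_L × MRP = 2.31% + 2.1708 × 3.68% = 10.30%

10.30%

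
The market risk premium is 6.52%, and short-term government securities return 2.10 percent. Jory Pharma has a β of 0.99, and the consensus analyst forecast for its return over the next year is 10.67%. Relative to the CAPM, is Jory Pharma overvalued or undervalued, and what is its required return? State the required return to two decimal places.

Undervalued; required return 8.55%

Required return = R_f + β·MRP = 2.10% + 0.99 × 6.52% = 8.55%
Forecast 10.67% > required 8.55% → the stock plots above the SML → undervalued.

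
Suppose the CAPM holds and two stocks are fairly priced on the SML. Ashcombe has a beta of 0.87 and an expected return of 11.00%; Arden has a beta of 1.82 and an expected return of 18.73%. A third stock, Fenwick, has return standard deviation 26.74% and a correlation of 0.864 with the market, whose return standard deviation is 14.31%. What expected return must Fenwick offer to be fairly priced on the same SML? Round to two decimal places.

MRP = (18.73% − 11.00%) / (1.82 − 0.87) = 8.1368%
R_f = 11.00% − 0.87 × 8.1368% = 3.9210%
β_Fenwick = ρ·σ_i/σ_m = 0.864 × 26.74 / 14.31 = 1.6145
E(R_Fenwick) = R_f + β × MRP = 3.9210% + 1.6145 × 8.1368% = 17.06%

17.06%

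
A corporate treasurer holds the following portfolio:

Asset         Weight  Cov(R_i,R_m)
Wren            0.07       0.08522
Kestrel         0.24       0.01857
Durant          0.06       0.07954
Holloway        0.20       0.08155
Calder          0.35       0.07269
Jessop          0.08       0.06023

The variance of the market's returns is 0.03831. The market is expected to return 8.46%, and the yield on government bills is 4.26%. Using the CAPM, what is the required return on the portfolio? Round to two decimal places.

11.03%

β_Wren = 0.08522 / 0.03831 = 2.2245
β_Kestrel = 0.01857 / 0.03831 = 0.4847
β_Durant = 0.07954 / 0.03831 = 2.0762
β_Holloway = 0.08155 / 0.03831 = 2.1287
β_Calder = 0.07269 / 0.03831 = 1.8974
β_Jessop = 0.06023 / 0.03831 = 1.5722
β_P = Σ w_i β_i = 0.07×2.2245 + 0.24×0.4847 + 0.06×2.0762 + 0.20×2.1287 + 0.35×1.8974 + 0.08×1.5722 = 1.6122
MRP = 8.46% − 4.26% = 4.20%
E(R_P) = R_f + β_P × MRP = 4.26% + 1.6122 × 4.20% = 11.03%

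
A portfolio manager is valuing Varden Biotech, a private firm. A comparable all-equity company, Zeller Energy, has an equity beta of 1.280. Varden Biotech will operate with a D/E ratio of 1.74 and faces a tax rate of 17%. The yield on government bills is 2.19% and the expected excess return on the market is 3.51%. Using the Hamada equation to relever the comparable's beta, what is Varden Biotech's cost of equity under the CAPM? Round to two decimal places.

13.17%

β_L = β_U × [1 + (1 − t)(D/E)] = 1.280 × [1 + (1 − 0.17) × 1.74]
    = 1.280 × [1 + 0.83 × 1.74] = 1.280 × 2.4442 = 3.1286
E(R) = R_f + β_L × MRP = 2.19% + 3.1286 × 3.51% = 13.17%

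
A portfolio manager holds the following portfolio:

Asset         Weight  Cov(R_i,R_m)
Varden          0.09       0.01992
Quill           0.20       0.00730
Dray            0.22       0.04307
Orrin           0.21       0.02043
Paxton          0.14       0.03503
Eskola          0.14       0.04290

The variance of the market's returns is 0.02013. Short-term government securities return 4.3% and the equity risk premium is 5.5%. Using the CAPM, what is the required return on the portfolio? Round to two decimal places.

β_Varden = 0.01992 / 0.02013 = 0.9896
β_Quill = 0.00730 / 0.02013 = 0.3626
β_Dray = 0.04307 / 0.02013 = 2.1396
β_Orrin = 0.02043 / 0.02013 = 1.0149
β_Paxton = 0.03503 / 0.02013 = 1.7402
β_Eskola = 0.04290 / 0.02013 = 2.1311
β_P = Σ w_i β_i = 0.09×0.9896 + 0.20×0.3626 + 0.22×2.1396 + 0.21×1.0149 + 0.14×1.7402 + 0.14×2.1311 = 1.3874
E(R_P) = R_f + β_P × MRP = 4.3% + 1.3874 × 5.5% = 11.93%

11.93%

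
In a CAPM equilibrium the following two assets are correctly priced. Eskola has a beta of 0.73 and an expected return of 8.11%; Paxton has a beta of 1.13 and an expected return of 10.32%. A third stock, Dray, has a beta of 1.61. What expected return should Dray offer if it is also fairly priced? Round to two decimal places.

12.97%

MRP (SML slope) = (10.32% − 8.11%) / (1.13 − 0.73) = 2.21% / 0.40 = 5.5250%
R_f (intercept) = 8.11% − 0.73 × 5.5250% = 4.0768%
E(R_Dray) = R_f + β × MRP = 4.0768% + 1.61 × 5.5250% = 12.97%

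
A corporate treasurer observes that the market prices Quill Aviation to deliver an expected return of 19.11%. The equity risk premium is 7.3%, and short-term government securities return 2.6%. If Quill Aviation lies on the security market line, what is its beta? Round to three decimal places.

2.262

β = (E(R) − R_f) / MRP = (19.11% − 2.6%) / 7.3% = 16.51% / 7.3% = 2.262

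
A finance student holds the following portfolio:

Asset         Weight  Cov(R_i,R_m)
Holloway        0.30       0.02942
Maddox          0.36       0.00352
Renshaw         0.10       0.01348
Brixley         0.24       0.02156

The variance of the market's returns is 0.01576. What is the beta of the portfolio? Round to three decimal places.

1.054

β_Holloway = 0.02942 / 0.01576 = 1.8668
β_Maddox = 0.00352 / 0.01576 = 0.2234
β_Renshaw = 0.01348 / 0.01576 = 0.8553
β_Brixley = 0.02156 / 0.01576 = 1.3680
β_P = Σ w_i β_i = 0.30×1.8668 + 0.36×0.2234 + 0.10×0.8553 + 0.24×1.3680 = 1.0543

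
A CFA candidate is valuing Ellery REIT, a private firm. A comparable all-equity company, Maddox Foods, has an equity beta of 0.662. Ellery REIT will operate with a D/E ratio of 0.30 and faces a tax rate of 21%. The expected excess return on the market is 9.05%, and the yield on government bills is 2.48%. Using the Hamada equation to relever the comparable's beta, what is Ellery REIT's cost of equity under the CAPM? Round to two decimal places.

9.89%

β_L = β_U × [1 + (1 − t)(D/E)] = 0.662 × [1 + (1 − 0.21) × 0.30]
    = 0.662 × [1 + 0.79 × 0.30] = 0.662 × 1.2370 = 0.8189
E(R) = R_f + β_L × MRP = 2.48% + 0.8189 × 9.05% = 9.89%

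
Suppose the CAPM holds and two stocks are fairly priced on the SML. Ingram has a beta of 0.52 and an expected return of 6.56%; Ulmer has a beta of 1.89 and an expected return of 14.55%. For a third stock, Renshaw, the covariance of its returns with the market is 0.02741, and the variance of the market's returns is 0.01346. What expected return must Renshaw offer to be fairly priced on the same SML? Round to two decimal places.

MRP = (14.55% − 6.56%) / (1.89 − 0.52) = 5.8321%
R_f = 6.56% − 0.52 × 5.8321% = 3.5273%
β_Renshaw = Cov / Var(R_m) = 0.02741 / 0.01346 = 2.0364
E(R_Renshaw) = R_f + β × MRP = 3.5273% + 2.0364 × 5.8321% = 15.40%

15.40%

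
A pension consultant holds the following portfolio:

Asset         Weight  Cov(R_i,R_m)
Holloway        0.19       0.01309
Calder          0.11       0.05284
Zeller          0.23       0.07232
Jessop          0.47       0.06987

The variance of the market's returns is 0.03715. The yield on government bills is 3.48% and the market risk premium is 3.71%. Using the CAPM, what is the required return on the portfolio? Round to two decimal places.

β_Holloway = 0.01309 / 0.03715 = 0.3524
β_Calder = 0.05284 / 0.03715 = 1.4223
β_Zeller = 0.07232 / 0.03715 = 1.9467
β_Jessop = 0.06987 / 0.03715 = 1.8808
β_P = Σ w_i β_i = 0.19×0.3524 + 0.11×1.4223 + 0.23×1.9467 + 0.47×1.8808 = 1.5551
E(R_P) = R_f + β_P × MRP = 3.48% + 1.5551 × 3.71% = 9.25%

9.25%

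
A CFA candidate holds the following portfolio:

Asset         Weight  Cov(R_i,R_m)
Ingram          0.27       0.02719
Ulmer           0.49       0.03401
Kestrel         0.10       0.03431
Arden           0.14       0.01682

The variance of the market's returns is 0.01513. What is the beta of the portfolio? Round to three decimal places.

β_Ingram = 0.02719 / 0.01513 = 1.7971
β_Ulmer = 0.03401 / 0.01513 = 2.2479
β_Kestrel = 0.03431 / 0.01513 = 2.2677
β_Arden = 0.01682 / 0.01513 = 1.1117
β_P = Σ w_i β_i = 0.27×1.7971 + 0.49×2.2479 + 0.10×2.2677 + 0.14×1.1117 = 1.9691

1.969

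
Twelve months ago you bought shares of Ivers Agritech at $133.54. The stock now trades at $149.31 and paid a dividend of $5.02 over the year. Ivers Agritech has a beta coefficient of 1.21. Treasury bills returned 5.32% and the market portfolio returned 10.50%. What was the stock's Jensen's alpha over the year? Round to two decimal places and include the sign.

+3.98%

Realised HPR = (P1 + D1 − P0) / P0 = (149.31 + 5.02 − 133.54) / 133.54 = 20.79 / 133.54 = 15.5684%
MRP = 10.50% − 5.32% = 5.18%
CAPM required = R_f + β·MRP = 5.32% + 1.21 × 5.18% = 11.5878%
α = realised − required = 15.5684% − 11.5878% = +3.98%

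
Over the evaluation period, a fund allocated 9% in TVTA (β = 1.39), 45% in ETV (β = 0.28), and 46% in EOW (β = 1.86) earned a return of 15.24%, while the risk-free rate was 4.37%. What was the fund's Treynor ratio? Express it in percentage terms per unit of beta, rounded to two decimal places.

β_P = 0.09×1.39 + 0.45×0.28 + 0.46×1.86 = 1.1067
Treynor = (R_P − R_f) / β_P = (15.24% − 4.37%) / 1.1067 = 10.87% / 1.1067 = 9.82%

9.82%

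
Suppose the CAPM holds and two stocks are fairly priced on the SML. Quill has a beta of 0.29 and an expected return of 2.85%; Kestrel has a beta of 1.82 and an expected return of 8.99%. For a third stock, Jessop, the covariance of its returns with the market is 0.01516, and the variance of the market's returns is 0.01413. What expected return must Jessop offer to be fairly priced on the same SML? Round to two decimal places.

5.99%

MRP = (8.99% − 2.85%) / (1.82 − 0.29) = 4.0131%
R_f = 2.85% − 0.29 × 4.0131% = 1.6862%
β_Jessop = Cov / Var(R_m) = 0.01516 / 0.01413 = 1.0729
E(R_Jessop) = R_f + β × MRP = 1.6862% + 1.0729 × 4.0131% = 5.99%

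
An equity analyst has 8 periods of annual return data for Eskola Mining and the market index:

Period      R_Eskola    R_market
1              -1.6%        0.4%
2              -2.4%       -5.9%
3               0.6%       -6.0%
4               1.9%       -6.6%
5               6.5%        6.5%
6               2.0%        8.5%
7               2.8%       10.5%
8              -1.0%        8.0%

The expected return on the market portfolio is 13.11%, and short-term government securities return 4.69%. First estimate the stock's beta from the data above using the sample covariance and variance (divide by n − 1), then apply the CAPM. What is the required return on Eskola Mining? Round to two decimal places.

6.07%

Mean R_i = (-1.6 − 2.4 + 0.6 + 1.9 + 6.5 + 2.0 + 2.8 − 1.0) / 8 = 1.1000%
Mean R_m = (0.4 − 5.9 − 6.0 − 6.6 + 6.5 + 8.5 + 10.5 + 8.0) / 8 = 1.9250%
Σ(R_i − R̄_i)(R_m − R̄_m) = 61.0900  ⇒  Cov = 61.0900 / 7 = 8.7271
Σ(R_m − R̄_m)² = 373.6350  ⇒  Var(R_m) = 373.6350 / 7 = 53.3764
β = Cov / Var(R_m) = 8.7271 / 53.3764 = 0.1635
MRP = 13.11% − 4.69% = 8.42%
E(R) = R_f + β × MRP = 4.69% + 0.1635 × 8.42% = 6.07%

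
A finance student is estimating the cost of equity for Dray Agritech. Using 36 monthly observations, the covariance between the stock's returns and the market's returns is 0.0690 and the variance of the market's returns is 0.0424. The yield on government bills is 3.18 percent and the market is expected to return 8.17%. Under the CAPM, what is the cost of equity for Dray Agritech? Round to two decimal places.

11.30%

β = Cov(R_i, R_m) / Var(R_m) = 0.0690 / 0.0424 = 1.6274
MRP = 8.17% − 3.18% = 4.99%
E(R) = R_f + β × MRP = 3.18% + 1.6274 × 4.99% = 11.30%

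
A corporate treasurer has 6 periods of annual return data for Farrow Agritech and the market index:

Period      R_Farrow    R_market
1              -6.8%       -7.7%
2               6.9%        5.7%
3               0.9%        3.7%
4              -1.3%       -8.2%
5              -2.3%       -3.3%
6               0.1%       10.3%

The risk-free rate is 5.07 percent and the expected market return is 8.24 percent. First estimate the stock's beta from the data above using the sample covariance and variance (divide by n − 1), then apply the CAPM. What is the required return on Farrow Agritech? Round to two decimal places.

6.32%

Mean R_i = (-6.8 + 6.9 + 0.9 − 1.3 − 2.3 + 0.1) / 6 = -0.4167%
Mean R_m = (-7.7 + 5.7 + 3.7 − 8.2 − 3.3 + 10.3) / 6 = 0.0833%
Σ(R_i − R̄_i)(R_m − R̄_m) = 114.5083  ⇒  Cov = 114.5083 / 5 = 22.9017
Σ(R_m − R̄_m)² = 289.6483  ⇒  Var(R_m) = 289.6483 / 5 = 57.9297
β = Cov / Var(R_m) = 22.9017 / 57.9297 = 0.3953
MRP = 8.24% − 5.07% = 3.17%
E(R) = R_f + β × MRP = 5.07% + 0.3953 × 3.17% = 6.32%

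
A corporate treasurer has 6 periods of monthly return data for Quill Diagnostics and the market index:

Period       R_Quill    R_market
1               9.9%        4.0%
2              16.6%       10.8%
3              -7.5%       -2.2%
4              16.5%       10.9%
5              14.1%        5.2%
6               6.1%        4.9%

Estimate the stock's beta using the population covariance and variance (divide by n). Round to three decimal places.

Mean R_i = (9.9 + 16.6 − 7.5 + 16.5 + 14.1 + 6.1) / 6 = 9.2833%
Mean R_m = (4.0 + 10.8 − 2.2 + 10.9 + 5.2 + 4.9) / 6 = 5.6000%
Σ(R_i − R̄_i)(R_m − R̄_m) = 206.5200  ⇒  Cov = 206.5200 / 6 = 34.4200
Σ(R_m − R̄_m)² = 119.1800  ⇒  Var(R_m) = 119.1800 / 6 = 19.8633
β = Cov / Var(R_m) = 34.4200 / 19.8633 = 1.7328

1.733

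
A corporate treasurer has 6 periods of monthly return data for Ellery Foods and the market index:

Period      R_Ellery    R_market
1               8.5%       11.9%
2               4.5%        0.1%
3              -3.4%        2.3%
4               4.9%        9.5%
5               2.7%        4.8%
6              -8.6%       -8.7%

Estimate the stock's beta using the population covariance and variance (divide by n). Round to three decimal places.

Mean R_i = (8.5 + 4.5 − 3.4 + 4.9 + 2.7 − 8.6) / 6 = 1.4333%
Mean R_m = (11.9 + 0.1 + 2.3 + 9.5 + 4.8 − 8.7) / 6 = 3.3167%
Σ(R_i − R̄_i)(R_m − R̄_m) = 199.5867  ⇒  Cov = 199.5867 / 6 = 33.2645
Σ(R_m − R̄_m)² = 269.8883  ⇒  Var(R_m) = 269.8883 / 6 = 44.9814
β = Cov / Var(R_m) = 33.2645 / 44.9814 = 0.7395

0.740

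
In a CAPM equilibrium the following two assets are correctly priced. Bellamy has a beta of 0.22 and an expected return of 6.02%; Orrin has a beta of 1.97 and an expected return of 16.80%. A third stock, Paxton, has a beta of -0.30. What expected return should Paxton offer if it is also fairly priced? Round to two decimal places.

2.82%

MRP (SML slope) = (16.80% − 6.02%) / (1.97 − 0.22) = 10.78% / 1.75 = 6.1600%
R_f (intercept) = 6.02% − 0.22 × 6.1600% = 4.6648%
E(R_Paxton) = R_f + β × MRP = 4.6648% + -0.30 × 6.1600% = 2.82%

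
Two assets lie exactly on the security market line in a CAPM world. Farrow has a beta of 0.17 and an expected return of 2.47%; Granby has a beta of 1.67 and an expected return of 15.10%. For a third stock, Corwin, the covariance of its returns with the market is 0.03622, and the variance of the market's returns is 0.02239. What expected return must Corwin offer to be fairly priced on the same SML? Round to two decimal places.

14.66%

MRP = (15.10% − 2.47%) / (1.67 − 0.17) = 8.4200%
R_f = 2.47% − 0.17 × 8.4200% = 1.0386%
β_Corwin = Cov / Var(R_m) = 0.03622 / 0.02239 = 1.6177
E(R_Corwin) = R_f + β × MRP = 1.0386% + 1.6177 × 8.4200% = 14.66%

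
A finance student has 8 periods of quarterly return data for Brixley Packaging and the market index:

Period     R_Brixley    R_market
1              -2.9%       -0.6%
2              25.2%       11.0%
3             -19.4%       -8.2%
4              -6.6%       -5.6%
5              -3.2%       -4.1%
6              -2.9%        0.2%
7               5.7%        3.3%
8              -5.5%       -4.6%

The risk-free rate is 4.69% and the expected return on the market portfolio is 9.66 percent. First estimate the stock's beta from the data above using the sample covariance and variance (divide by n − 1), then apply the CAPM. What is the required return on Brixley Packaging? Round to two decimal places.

14.67%

Mean R_i = (-2.9 + 25.2 − 19.4 − 6.6 − 3.2 − 2.9 + 5.7 − 5.5) / 8 = -1.2000%
Mean R_m = (-0.6 + 11.0 − 8.2 − 5.6 − 4.1 + 0.2 + 3.3 − 4.6) / 8 = -1.0750%
Σ(R_i − R̄_i)(R_m − R̄_m) = 521.3100  ⇒  Cov = 521.3100 / 7 = 74.4729
Σ(R_m − R̄_m)² = 259.6150  ⇒  Var(R_m) = 259.6150 / 7 = 37.0879
β = Cov / Var(R_m) = 74.4729 / 37.0879 = 2.0080
MRP = 9.66% − 4.69% = 4.97%
E(R) = R_f + β × MRP = 4.69% + 2.0080 × 4.97% = 14.67%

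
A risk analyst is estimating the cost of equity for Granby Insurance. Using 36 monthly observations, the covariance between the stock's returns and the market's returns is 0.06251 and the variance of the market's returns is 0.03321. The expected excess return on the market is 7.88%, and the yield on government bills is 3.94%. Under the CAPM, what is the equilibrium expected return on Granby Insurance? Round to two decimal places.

18.77%

β = Cov(R_i, R_m) / Var(R_m) = 0.06251 / 0.03321 = 1.8823
E(R) = R_f + β × MRP = 3.94% + 1.8823 × 7.88% = 18.77%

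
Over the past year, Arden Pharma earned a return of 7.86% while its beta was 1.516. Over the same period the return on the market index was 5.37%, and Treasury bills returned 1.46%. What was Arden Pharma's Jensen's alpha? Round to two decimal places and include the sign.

+0.47%

Market excess return = 5.37% − 1.46% = 3.91%
CAPM benchmark = R_f + β(R_m − R_f) = 1.46% + 1.516 × 3.91% = 7.38756%
α = actual − benchmark = 7.86% − 7.38756% = +0.47%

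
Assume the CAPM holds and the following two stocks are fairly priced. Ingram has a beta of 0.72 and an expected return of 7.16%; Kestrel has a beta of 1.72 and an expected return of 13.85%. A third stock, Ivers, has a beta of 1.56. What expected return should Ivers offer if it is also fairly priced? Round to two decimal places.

MRP (SML slope) = (13.85% − 7.16%) / (1.72 − 0.72) = 6.69% / 1.00 = 6.6900%
R_f (intercept) = 7.16% − 0.72 × 6.6900% = 2.3432%
E(R_Ivers) = R_f + β × MRP = 2.3432% + 1.56 × 6.6900% = 12.78%

12.78%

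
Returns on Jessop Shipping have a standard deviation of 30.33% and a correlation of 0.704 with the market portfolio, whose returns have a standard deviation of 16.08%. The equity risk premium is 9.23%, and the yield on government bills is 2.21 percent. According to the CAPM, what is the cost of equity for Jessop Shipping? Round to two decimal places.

14.47%

β = ρ × σ_i / σ_m = 0.704 × 30.33% / 16.08% = 1.3279
E(R) = 2.21% + 1.3279 × 9.23% = 14.47%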